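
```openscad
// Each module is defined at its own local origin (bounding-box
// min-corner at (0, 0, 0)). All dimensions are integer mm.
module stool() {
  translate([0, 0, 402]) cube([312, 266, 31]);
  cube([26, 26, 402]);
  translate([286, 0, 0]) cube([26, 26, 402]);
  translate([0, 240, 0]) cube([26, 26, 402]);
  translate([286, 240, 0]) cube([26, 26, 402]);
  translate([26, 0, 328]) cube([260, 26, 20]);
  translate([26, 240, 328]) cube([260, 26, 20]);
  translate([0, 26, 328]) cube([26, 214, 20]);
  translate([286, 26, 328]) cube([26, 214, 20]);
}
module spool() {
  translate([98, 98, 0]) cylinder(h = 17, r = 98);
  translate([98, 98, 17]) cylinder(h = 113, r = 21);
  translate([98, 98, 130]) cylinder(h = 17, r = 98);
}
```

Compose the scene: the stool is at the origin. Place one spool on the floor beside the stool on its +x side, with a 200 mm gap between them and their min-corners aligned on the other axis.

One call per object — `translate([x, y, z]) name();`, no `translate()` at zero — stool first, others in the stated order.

stool();
translate([512, 0, 0]) spool();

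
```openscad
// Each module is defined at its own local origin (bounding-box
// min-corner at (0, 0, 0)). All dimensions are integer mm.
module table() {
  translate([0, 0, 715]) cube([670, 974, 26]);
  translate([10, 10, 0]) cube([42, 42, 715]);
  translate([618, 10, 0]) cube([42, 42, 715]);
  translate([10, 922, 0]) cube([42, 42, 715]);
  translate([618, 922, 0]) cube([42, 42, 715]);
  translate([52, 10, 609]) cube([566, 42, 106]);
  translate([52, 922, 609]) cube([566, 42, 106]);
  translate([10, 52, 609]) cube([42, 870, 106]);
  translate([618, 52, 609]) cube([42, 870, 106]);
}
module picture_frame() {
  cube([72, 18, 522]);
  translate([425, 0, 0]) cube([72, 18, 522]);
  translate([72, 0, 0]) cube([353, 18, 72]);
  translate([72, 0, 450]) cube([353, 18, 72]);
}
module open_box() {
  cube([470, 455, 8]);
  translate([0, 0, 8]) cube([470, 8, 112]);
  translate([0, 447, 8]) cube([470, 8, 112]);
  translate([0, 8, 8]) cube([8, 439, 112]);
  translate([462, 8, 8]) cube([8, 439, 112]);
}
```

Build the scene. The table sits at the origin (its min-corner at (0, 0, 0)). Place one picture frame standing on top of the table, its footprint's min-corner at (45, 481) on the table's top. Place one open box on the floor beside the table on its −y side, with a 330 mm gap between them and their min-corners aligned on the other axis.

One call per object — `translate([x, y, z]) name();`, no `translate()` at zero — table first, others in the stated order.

table();
translate([45, 481, 741]) picture_frame();
translate([0, -785, 0]) open_box();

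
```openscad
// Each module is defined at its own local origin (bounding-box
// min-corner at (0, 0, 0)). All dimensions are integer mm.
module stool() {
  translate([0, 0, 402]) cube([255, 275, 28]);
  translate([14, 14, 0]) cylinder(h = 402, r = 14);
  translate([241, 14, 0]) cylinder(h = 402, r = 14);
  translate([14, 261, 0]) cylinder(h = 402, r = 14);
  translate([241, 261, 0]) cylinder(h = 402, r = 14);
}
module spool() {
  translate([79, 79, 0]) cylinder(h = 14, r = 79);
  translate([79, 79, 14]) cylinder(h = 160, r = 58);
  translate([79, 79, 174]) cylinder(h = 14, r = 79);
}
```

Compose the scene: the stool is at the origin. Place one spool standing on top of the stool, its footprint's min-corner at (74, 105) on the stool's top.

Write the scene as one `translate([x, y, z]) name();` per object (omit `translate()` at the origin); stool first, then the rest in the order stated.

stool();
translate([74, 105, 430]) spool();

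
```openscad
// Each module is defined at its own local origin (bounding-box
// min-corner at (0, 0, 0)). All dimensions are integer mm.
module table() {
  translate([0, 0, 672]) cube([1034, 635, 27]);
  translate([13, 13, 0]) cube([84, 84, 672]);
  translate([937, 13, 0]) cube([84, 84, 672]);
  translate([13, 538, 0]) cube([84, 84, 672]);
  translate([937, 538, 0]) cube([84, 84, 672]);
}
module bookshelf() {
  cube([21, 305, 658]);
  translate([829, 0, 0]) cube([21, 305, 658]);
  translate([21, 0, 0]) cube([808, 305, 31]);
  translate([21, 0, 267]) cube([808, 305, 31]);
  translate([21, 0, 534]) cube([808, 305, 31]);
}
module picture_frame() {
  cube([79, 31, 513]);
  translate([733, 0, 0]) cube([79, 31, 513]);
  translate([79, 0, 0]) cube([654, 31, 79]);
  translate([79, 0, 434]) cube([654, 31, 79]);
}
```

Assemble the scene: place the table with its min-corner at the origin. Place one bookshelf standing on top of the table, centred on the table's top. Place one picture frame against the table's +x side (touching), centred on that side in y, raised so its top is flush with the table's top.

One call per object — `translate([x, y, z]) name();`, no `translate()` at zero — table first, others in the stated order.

table();
translate([92, 165, 699]) bookshelf();
translate([1034, 302, 186]) picture_frame();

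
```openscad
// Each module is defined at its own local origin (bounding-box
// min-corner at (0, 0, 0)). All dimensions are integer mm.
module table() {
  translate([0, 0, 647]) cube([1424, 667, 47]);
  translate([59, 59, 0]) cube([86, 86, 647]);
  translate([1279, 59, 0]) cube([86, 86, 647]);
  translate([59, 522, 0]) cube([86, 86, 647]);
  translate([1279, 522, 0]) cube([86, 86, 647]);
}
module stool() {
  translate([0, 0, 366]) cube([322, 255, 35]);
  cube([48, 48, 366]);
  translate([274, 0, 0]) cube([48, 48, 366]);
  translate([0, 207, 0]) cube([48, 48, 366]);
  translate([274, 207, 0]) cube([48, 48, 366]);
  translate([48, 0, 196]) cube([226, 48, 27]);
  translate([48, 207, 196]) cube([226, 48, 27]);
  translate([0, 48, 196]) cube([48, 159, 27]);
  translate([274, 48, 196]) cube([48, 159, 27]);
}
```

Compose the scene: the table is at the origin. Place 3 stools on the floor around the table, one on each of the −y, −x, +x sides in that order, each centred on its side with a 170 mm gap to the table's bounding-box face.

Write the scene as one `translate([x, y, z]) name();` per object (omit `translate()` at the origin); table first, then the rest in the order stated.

table();
translate([551, -425, 0]) stool();
translate([-492, 206, 0]) stool();
translate([1594, 206, 0]) stool();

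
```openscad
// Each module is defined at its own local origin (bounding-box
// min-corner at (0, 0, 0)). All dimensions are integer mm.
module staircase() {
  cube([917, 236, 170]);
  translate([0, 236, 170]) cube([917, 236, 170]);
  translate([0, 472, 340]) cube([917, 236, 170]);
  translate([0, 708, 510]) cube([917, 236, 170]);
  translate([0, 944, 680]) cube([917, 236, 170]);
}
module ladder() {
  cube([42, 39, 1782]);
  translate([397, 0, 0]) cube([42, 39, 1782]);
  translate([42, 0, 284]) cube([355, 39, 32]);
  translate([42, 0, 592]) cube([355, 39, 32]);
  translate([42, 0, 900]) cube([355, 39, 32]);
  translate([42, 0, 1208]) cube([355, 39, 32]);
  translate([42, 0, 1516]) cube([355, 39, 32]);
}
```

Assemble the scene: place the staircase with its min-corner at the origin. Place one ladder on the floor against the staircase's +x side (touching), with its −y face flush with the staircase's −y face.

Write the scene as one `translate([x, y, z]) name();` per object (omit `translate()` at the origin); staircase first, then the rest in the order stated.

staircase();
translate([917, 0, 0]) ladder();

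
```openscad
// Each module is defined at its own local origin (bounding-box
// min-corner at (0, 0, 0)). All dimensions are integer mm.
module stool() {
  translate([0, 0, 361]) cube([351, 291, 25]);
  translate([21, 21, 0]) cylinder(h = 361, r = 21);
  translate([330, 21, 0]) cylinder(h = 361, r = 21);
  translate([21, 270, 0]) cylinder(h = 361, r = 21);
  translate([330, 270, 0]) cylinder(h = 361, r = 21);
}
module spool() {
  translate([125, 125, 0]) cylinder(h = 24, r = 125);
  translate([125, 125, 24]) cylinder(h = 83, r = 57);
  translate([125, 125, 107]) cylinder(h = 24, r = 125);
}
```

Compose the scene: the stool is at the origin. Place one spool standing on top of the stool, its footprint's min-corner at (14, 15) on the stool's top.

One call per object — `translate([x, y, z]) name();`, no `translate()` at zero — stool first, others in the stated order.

stool();
translate([14, 15, 386]) spool();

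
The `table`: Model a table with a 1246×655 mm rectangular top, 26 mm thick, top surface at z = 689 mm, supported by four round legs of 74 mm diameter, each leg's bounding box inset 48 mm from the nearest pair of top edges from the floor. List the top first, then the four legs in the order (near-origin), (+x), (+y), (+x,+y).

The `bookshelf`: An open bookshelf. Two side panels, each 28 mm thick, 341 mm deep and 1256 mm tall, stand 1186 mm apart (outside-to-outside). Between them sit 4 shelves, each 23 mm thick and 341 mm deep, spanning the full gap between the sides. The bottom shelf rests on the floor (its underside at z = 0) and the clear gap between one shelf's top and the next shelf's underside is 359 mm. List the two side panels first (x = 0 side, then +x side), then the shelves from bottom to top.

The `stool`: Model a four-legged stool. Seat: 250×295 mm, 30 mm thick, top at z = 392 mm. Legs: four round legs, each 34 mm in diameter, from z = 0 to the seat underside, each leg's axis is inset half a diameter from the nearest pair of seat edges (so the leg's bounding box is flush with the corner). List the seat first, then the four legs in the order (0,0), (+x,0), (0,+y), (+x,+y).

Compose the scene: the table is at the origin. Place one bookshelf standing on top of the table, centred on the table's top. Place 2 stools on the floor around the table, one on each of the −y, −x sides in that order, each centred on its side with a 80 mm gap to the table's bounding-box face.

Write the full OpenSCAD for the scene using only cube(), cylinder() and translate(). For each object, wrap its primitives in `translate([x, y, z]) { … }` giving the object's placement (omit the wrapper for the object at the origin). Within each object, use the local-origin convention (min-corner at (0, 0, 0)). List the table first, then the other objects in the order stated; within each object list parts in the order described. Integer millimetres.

translate([0, 0, 663]) cube([1246, 655, 26]);
translate([85, 85, 0]) cylinder(h = 663, r = 37);
translate([1161, 85, 0]) cylinder(h = 663, r = 37);
translate([85, 570, 0]) cylinder(h = 663, r = 37);
translate([1161, 570, 0]) cylinder(h = 663, r = 37);
translate([30, 157, 689]) {
  cube([28, 341, 1256]);
  translate([1158, 0, 0]) cube([28, 341, 1256]);
  translate([28, 0, 0]) cube([1130, 341, 23]);
  translate([28, 0, 382]) cube([1130, 341, 23]);
  translate([28, 0, 764]) cube([1130, 341, 23]);
  translate([28, 0, 1146]) cube([1130, 341, 23]);
}
translate([498, -375, 0]) {
  translate([0, 0, 362]) cube([250, 295, 30]);
  translate([17, 17, 0]) cylinder(h = 362, r = 17);
  translate([233, 17, 0]) cylinder(h = 362, r = 17);
  translate([17, 278, 0]) cylinder(h = 362, r = 17);
  translate([233, 278, 0]) cylinder(h = 362, r = 17);
}
translate([-330, 180, 0]) {
  translate([0, 0, 362]) cube([250, 295, 30]);
  translate([17, 17, 0]) cylinder(h = 362, r = 17);
  translate([233, 17, 0]) cylinder(h = 362, r = 17);
  translate([17, 278, 0]) cylinder(h = 362, r = 17);
  translate([233, 278, 0]) cylinder(h = 362, r = 17);
}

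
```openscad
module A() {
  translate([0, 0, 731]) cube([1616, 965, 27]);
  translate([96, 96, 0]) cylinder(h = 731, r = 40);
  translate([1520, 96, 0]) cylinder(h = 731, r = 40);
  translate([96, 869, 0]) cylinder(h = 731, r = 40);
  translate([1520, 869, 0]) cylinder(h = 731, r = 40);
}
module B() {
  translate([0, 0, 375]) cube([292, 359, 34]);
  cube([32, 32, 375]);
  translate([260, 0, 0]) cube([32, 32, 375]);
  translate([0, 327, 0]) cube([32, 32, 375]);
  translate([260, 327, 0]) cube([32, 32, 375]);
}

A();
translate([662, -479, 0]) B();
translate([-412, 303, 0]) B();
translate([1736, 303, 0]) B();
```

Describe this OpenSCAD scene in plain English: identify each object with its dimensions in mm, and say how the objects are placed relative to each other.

A is a table: top 1616 mm (x) × 965 mm (y), 27 mm thick, upper face at z = 758 mm, on four round legs of 80 mm diameter, each leg's bounding box inset 56 mm from the nearest pair of top edges, running from z = 0 to the bottom of the top.

B is a four-legged stool. The seat is 292×359 mm, 34 mm thick, top at z = 409 mm. It stands on four square legs, each 32×32 mm in cross-section, from z = 0 to the seat underside, each flush with a corner of the seat.

Three stools sit around the table at the −y, −x, +x sides.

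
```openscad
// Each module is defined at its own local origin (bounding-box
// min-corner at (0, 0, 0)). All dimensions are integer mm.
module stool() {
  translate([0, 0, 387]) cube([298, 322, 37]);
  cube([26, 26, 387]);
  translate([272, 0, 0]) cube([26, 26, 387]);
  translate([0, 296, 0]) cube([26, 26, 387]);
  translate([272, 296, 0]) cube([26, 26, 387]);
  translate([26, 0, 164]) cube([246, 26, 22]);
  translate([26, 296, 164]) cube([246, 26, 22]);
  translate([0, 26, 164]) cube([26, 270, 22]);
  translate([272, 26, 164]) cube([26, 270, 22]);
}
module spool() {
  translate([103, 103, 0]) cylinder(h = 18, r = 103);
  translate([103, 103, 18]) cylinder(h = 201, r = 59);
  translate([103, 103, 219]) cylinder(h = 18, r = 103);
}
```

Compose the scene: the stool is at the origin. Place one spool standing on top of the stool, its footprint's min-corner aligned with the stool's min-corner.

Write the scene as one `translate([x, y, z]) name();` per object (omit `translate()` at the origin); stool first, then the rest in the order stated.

stool();
translate([0, 0, 424]) spool();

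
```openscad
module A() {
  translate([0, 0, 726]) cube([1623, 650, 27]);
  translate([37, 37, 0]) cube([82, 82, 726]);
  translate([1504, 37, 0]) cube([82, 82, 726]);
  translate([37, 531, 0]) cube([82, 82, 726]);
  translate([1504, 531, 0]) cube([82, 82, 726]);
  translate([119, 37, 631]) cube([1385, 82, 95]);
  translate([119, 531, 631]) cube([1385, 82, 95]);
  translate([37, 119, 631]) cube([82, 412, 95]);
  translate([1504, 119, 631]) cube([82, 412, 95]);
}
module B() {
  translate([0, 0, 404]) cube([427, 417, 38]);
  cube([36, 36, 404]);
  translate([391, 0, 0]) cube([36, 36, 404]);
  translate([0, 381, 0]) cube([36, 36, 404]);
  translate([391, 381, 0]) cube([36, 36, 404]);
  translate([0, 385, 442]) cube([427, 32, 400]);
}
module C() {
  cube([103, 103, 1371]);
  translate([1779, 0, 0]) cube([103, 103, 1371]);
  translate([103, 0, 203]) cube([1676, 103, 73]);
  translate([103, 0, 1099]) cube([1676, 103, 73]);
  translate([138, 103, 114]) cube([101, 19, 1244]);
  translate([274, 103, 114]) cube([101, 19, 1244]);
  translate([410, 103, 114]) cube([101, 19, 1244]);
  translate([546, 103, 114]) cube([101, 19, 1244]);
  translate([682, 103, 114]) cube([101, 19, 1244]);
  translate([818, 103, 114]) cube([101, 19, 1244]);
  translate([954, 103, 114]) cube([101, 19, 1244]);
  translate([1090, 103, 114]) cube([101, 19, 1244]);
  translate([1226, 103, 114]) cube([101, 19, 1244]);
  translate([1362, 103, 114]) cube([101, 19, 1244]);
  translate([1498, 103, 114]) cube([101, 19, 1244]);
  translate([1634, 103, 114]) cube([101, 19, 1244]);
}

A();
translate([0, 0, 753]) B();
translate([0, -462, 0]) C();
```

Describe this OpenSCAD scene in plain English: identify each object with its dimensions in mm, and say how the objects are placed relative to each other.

A is a table: top 1623 mm (x) × 650 mm (y), 27 mm thick, upper face at z = 753 mm, on four 82×82 mm square legs, each inset 37 mm from the nearest pair of top edges, running from z = 0 to the bottom of the top. Four apron rails, 82 mm thick and 95 mm tall, run between adjacent legs with their top edges flush with the underside of the top and their outer faces flush with the legs' outer faces.

B is a chair. The seat is a 427×417×38 mm slab with its top at z = 442 mm, on four 36×36 mm corner legs (flush with the seat edges, standing on z = 0). A flat backrest 32 mm thick, 400 mm tall, spans the full seat width and rises from the seat top along its +y edge, rear face flush with the rear of the seat.

C is a fence section. Two 103×103 mm posts, 1371 mm tall, stand on the floor with a clear span of 1676 mm between their inner faces. Two horizontal rails of 103×73 mm section span the gap between the posts with their undersides at z = 203 mm and z = 1099 mm, flush with the posts' −y face. 12 pickets, each 101 mm wide, 19 mm thick and 1244 mm tall, are fixed to the +y face of the rails with their bottoms at z = 114 mm, evenly spaced across the span with equal gaps (rounded down to the nearest mm) at the −x end and between each pair — any rounding remainder accumulates at the +x end.

The chair is on top of the table. The fence section is on the floor beside the table on its −y side.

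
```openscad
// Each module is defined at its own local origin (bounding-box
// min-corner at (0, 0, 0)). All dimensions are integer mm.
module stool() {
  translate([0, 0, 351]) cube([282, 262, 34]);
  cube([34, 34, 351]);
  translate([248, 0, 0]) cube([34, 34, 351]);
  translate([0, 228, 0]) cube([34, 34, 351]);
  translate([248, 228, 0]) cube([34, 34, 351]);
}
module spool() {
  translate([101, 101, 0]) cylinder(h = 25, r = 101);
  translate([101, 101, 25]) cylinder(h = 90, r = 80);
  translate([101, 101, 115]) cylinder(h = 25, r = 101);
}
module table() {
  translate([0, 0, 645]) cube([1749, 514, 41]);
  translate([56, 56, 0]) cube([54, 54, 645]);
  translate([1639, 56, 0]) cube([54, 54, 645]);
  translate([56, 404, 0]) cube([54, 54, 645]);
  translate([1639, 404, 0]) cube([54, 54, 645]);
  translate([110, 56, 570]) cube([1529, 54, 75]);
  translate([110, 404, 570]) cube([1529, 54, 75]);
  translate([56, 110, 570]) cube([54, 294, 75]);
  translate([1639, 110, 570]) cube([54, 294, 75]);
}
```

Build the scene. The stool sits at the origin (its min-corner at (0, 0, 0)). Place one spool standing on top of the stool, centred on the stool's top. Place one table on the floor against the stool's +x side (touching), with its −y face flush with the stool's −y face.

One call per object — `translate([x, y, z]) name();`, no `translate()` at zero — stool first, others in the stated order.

stool();
translate([40, 30, 385]) spool();
translate([282, 0, 0]) table();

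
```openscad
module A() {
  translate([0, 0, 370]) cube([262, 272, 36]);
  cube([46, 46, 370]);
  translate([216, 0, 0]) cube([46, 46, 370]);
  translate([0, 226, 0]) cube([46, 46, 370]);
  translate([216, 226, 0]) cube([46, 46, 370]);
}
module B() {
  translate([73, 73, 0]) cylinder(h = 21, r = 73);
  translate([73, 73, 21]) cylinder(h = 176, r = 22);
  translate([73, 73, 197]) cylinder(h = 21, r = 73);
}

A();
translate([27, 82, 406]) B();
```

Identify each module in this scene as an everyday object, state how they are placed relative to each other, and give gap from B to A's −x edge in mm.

The spool's min-x is at 27; the stool's min-x is 0; gap = 27 mm.

A is a stool. B is a spool. The spool is on top of the stool. The gap from the spool to the stool's −x edge is 27 mm.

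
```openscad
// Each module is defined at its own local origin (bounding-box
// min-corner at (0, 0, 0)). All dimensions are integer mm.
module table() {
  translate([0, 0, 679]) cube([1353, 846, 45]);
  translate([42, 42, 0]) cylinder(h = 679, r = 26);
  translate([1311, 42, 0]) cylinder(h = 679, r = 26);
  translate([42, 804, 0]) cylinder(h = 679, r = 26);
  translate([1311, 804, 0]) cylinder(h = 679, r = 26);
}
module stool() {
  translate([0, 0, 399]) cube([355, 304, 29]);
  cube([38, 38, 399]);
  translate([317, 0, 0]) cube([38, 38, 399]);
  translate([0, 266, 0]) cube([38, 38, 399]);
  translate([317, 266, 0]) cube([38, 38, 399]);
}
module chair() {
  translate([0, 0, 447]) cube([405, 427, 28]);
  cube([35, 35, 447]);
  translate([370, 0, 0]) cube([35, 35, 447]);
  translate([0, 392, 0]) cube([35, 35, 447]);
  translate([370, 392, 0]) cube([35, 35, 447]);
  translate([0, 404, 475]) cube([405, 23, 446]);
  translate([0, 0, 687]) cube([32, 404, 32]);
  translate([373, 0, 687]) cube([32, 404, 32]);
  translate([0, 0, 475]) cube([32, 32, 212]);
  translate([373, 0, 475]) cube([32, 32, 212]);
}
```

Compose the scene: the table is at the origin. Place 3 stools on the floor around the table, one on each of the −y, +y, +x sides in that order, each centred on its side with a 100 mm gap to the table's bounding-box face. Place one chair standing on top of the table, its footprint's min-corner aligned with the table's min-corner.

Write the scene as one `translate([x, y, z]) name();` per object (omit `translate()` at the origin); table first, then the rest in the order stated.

table();
translate([499, -404, 0]) stool();
translate([499, 946, 0]) stool();
translate([1453, 271, 0]) stool();
translate([0, 0, 724]) chair();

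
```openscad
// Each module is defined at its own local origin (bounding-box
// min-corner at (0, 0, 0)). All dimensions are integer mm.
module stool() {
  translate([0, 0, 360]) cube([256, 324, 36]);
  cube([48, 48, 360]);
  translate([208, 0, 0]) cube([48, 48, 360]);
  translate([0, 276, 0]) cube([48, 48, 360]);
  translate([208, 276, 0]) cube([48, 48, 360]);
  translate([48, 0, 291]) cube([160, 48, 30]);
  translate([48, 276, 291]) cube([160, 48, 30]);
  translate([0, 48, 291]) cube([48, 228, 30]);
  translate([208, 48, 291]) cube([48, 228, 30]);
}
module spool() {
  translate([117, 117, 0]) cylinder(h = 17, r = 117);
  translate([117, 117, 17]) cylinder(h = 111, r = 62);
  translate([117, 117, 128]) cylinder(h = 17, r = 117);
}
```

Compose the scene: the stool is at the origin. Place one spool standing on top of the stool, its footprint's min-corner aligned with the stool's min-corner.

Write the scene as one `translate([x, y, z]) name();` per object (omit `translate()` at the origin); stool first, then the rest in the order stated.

stool();
translate([0, 0, 396]) spool();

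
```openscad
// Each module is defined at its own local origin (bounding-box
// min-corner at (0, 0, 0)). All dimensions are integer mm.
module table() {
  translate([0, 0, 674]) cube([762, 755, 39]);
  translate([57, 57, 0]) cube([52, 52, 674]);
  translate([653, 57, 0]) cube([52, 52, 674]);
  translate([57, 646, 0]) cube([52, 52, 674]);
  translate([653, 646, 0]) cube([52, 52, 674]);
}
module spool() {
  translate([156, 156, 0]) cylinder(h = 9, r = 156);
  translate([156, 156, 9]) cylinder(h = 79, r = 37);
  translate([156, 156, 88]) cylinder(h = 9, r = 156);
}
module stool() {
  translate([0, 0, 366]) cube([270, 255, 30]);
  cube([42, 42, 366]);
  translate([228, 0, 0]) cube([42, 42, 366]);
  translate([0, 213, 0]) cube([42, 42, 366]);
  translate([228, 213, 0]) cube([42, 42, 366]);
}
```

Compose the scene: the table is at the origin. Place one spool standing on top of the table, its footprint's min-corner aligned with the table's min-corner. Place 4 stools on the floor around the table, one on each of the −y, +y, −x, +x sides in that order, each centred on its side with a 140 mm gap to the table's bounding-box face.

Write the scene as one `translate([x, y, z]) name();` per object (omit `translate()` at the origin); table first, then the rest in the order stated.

table();
translate([0, 0, 713]) spool();
translate([246, -395, 0]) stool();
translate([246, 895, 0]) stool();
translate([-410, 250, 0]) stool();
translate([902, 250, 0]) stool();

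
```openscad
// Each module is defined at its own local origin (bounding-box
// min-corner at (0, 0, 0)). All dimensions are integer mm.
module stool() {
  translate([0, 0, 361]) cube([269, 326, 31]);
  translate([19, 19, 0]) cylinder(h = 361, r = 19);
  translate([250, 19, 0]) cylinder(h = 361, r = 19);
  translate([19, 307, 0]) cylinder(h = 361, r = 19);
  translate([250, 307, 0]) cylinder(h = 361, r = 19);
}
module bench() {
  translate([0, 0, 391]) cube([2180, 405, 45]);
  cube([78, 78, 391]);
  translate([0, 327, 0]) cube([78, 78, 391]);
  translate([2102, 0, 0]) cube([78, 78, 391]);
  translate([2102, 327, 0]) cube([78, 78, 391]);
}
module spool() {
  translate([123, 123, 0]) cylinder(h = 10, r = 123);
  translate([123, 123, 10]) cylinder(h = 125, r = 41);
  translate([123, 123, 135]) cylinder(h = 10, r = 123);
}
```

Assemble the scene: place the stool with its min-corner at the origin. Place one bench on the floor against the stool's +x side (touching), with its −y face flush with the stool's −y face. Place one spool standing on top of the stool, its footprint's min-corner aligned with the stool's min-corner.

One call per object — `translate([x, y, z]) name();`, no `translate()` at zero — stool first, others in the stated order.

stool();
translate([269, 0, 0]) bench();
translate([0, 0, 392]) spool();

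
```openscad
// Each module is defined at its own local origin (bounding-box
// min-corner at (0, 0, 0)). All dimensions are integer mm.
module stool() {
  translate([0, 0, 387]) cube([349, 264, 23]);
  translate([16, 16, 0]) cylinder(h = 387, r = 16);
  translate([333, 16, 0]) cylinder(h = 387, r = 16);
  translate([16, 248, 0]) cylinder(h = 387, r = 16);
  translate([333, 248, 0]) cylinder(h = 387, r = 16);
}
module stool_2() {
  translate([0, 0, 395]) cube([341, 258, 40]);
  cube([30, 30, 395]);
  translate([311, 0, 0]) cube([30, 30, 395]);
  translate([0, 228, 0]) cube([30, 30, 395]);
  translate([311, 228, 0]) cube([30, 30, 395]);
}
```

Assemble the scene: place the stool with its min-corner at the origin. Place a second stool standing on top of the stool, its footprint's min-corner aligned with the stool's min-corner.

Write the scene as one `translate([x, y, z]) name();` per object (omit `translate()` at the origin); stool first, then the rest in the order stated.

stool();
translate([0, 0, 410]) stool_2();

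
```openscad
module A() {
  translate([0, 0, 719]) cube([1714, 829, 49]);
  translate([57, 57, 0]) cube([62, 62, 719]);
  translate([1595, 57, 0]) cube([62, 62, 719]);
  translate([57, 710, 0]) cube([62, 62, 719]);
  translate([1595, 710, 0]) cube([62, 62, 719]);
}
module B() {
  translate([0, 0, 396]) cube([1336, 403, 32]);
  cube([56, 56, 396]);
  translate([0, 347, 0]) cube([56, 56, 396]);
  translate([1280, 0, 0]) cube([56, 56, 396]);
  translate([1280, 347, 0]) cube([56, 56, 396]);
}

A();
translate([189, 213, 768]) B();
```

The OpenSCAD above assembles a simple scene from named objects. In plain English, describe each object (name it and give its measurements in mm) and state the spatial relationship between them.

A is a table with a 1714×829 mm rectangular top, 49 mm thick, top surface at z = 768 mm, supported by four 62×62 mm square legs, each inset 57 mm from the nearest pair of top edges, running from the floor.

B is a long wooden bench with a 1336 mm (x) × 403 mm (y) seat, 32 mm thick, its top surface 428 mm above the floor. Four 56 mm square legs at the seat corners, flush with the edges, run from z = 0 to the seat underside.

The bench is on top of the table, centred.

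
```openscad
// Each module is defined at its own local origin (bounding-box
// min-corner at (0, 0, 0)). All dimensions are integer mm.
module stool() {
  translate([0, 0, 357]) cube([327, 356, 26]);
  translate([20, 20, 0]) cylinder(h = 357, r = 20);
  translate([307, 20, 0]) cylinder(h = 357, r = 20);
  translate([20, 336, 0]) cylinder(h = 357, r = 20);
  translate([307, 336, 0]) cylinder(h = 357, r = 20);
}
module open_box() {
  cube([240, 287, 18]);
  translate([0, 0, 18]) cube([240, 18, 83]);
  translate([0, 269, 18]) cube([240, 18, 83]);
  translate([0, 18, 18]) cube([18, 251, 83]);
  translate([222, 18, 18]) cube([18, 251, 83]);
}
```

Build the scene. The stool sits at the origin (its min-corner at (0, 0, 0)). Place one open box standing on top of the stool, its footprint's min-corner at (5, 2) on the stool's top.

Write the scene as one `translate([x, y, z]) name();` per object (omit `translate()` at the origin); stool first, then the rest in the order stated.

stool();
translate([5, 2, 383]) open_box();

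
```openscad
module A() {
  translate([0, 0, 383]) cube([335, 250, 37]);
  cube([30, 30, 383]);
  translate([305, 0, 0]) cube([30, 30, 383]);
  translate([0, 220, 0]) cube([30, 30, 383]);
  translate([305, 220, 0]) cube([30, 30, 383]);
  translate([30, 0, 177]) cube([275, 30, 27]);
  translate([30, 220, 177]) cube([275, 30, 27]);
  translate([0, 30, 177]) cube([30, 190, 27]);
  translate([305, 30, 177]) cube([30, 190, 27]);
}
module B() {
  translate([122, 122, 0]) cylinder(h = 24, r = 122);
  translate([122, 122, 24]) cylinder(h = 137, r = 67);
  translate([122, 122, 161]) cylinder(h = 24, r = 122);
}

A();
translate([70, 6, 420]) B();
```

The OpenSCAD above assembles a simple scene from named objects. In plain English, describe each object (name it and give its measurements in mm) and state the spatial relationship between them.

A is a four-legged stool. The seat is 335×250 mm, 37 mm thick, top at z = 420 mm. It stands on four square legs, each 30×30 mm in cross-section, from z = 0 to the seat underside, each flush with a corner of the seat. Four stretchers, 30 mm wide and 27 mm tall, connect adjacent legs with their undersides at z = 177 mm, each running between the inner faces of the legs it joins and aligned with the legs' outer faces on the other axis.

B is a spool: two coaxial disc flanges of radius 122 mm and thickness 24 mm, joined by a core cylinder of radius 67 mm and height 137 mm. The lower flange rests on z = 0 and the three cylinders share a vertical axis.

The spool is on top of the stool.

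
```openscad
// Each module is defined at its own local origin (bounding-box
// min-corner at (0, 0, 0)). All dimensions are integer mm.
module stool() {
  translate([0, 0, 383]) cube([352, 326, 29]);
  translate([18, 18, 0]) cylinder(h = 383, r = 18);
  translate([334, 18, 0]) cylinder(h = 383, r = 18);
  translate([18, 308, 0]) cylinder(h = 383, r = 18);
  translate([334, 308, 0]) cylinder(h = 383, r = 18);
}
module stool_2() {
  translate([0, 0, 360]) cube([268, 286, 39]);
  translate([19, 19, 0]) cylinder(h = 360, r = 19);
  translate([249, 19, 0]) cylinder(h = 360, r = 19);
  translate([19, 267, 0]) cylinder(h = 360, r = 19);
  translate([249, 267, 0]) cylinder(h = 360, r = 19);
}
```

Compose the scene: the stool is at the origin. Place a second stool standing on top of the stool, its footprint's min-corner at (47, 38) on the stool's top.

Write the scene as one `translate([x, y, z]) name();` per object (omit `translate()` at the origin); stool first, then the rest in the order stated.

stool();
translate([47, 38, 412]) stool_2();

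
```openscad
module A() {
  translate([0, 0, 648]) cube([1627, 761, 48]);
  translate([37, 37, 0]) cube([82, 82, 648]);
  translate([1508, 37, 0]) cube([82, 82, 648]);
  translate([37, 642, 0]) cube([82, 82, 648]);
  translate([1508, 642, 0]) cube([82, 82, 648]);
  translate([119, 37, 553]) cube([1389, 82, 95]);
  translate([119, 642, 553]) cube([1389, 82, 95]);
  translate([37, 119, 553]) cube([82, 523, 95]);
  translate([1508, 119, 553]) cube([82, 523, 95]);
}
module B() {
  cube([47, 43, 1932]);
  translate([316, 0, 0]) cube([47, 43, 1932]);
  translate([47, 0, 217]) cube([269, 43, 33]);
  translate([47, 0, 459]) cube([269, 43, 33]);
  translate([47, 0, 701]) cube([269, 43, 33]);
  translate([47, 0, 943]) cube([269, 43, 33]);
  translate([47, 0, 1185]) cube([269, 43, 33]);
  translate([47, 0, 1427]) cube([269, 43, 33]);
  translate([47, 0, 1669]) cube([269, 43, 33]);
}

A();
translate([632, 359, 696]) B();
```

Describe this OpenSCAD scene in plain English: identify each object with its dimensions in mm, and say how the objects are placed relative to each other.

A is a rectangular dining table. The top is 1627×761×48 mm with its upper surface at z = 696 mm. It stands on four 82×82 mm square legs, each inset 37 mm from the nearest pair of top edges, running from the floor to the underside of the top. Four apron rails, 82 mm thick and 95 mm tall, run between adjacent legs with their top edges flush with the underside of the top and their outer faces flush with the legs' outer faces.

B is a wooden ladder with two side rails of 47×43 mm section and 1932 mm height, set 363 mm apart overall. Between them run 7 rectangular rungs (43 mm deep, 33 mm thick), front faces flush with the rails' −y face. The bottom of the first rung is 217 mm above the floor and each subsequent rung is 242 mm higher than the one below.

The ladder is on top of the table, centred.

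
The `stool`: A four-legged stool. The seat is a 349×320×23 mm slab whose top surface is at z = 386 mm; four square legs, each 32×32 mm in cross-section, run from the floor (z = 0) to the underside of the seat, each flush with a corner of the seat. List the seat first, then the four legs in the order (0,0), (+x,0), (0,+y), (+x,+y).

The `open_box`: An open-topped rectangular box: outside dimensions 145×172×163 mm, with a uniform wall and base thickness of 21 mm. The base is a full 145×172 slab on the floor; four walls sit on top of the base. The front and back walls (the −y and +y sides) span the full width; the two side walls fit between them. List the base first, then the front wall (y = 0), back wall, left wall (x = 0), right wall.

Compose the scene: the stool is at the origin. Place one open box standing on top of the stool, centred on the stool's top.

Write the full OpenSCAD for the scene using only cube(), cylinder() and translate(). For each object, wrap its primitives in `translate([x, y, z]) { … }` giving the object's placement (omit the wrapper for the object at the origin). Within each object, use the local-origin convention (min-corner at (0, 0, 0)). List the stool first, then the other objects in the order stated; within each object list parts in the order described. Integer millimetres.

translate([0, 0, 363]) cube([349, 320, 23]);
cube([32, 32, 363]);
translate([317, 0, 0]) cube([32, 32, 363]);
translate([0, 288, 0]) cube([32, 32, 363]);
translate([317, 288, 0]) cube([32, 32, 363]);
translate([102, 74, 386]) {
  cube([145, 172, 21]);
  translate([0, 0, 21]) cube([145, 21, 142]);
  translate([0, 151, 21]) cube([145, 21, 142]);
  translate([0, 21, 21]) cube([21, 130, 142]);
  translate([124, 21, 21]) cube([21, 130, 142]);
}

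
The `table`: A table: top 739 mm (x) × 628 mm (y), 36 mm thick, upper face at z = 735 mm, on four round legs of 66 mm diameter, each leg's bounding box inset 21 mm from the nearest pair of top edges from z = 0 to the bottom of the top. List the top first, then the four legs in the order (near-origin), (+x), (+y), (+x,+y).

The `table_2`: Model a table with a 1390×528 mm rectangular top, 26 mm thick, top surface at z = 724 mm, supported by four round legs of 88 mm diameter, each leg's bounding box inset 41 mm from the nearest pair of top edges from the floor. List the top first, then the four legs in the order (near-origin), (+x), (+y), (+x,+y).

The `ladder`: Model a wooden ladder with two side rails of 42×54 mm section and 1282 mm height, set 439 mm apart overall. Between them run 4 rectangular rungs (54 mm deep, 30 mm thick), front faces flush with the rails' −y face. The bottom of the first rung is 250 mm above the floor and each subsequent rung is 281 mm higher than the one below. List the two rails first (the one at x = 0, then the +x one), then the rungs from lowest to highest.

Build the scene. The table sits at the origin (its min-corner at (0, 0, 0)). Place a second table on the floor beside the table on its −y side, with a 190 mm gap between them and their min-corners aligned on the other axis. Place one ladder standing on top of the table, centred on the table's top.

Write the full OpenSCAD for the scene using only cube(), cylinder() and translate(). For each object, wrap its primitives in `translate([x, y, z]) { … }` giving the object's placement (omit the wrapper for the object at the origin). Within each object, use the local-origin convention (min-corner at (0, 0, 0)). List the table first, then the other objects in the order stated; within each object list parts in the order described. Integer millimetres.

translate([0, 0, 699]) cube([739, 628, 36]);
translate([54, 54, 0]) cylinder(h = 699, r = 33);
translate([685, 54, 0]) cylinder(h = 699, r = 33);
translate([54, 574, 0]) cylinder(h = 699, r = 33);
translate([685, 574, 0]) cylinder(h = 699, r = 33);
translate([0, -718, 0]) {
  translate([0, 0, 698]) cube([1390, 528, 26]);
  translate([85, 85, 0]) cylinder(h = 698, r = 44);
  translate([1305, 85, 0]) cylinder(h = 698, r = 44);
  translate([85, 443, 0]) cylinder(h = 698, r = 44);
  translate([1305, 443, 0]) cylinder(h = 698, r = 44);
}
translate([150, 287, 735]) {
  cube([42, 54, 1282]);
  translate([397, 0, 0]) cube([42, 54, 1282]);
  translate([42, 0, 250]) cube([355, 54, 30]);
  translate([42, 0, 531]) cube([355, 54, 30]);
  translate([42, 0, 812]) cube([355, 54, 30]);
  translate([42, 0, 1093]) cube([355, 54, 30]);
}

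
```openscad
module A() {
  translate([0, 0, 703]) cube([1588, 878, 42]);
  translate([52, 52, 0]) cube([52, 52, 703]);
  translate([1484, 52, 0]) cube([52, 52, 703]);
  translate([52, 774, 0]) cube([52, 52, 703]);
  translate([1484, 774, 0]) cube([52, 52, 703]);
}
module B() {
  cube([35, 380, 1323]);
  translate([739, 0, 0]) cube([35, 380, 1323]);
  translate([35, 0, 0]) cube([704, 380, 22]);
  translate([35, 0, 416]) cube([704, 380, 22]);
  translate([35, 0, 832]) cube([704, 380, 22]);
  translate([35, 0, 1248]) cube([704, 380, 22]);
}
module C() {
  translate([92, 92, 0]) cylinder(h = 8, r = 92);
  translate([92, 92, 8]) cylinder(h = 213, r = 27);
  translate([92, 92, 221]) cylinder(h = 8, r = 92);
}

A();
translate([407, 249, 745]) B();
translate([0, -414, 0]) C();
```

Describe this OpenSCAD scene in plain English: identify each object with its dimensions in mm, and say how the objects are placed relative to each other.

A is a table: top 1588 mm (x) × 878 mm (y), 42 mm thick, upper face at z = 745 mm, on four 52×52 mm square legs, each inset 52 mm from the nearest pair of top edges, running from z = 0 to the bottom of the top.

B is an open bookshelf. Two side panels, each 35 mm thick, 380 mm deep and 1323 mm tall, stand 774 mm apart (outside-to-outside). Between them sit 4 shelves, each 22 mm thick and 380 mm deep, spanning the full gap between the sides. The bottom shelf rests on the floor (its underside at z = 0) and the clear gap between one shelf's top and the next shelf's underside is 394 mm.

C is a spool: two coaxial disc flanges of radius 92 mm and thickness 8 mm, joined by a core cylinder of radius 27 mm and height 213 mm. The lower flange rests on z = 0 and the three cylinders share a vertical axis.

The bookshelf is on top of the table, centred. The spool is on the floor beside the table on its −y side.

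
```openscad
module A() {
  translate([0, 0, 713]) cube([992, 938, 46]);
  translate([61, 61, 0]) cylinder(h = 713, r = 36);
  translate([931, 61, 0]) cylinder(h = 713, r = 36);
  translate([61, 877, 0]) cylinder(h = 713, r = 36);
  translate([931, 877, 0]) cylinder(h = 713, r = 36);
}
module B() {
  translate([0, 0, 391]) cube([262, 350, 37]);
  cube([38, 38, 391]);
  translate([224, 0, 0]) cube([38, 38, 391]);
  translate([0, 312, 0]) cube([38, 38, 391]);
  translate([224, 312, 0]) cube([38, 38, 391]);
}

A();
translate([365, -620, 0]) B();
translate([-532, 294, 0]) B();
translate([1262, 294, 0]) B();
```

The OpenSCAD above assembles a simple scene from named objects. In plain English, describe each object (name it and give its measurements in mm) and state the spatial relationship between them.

A is a table with a 992×938 mm rectangular top, 46 mm thick, top surface at z = 759 mm, supported by four round legs of 72 mm diameter, each leg's bounding box inset 25 mm from the nearest pair of top edges, running from the floor.

B is a four-legged stool. The seat is a 262×350×37 mm slab whose top surface is at z = 428 mm; four square legs, each 38×38 mm in cross-section, run from the floor (z = 0) to the underside of the seat, each flush with a corner of the seat.

Three stools sit around the table at the −y, −x, +x sides.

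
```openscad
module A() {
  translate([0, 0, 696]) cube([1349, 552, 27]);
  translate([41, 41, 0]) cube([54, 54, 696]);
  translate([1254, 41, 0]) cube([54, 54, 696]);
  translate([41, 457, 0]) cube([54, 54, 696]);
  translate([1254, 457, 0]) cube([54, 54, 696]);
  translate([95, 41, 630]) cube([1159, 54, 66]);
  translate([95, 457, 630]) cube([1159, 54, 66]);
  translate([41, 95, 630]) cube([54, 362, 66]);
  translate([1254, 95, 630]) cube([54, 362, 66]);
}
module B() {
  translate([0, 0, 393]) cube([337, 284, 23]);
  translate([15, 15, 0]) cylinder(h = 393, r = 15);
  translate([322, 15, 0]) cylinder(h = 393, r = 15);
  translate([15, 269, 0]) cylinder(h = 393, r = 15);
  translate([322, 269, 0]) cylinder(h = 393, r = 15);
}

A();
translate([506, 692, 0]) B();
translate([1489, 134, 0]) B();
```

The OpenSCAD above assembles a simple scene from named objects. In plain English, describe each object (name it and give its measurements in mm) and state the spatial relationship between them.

A is a rectangular dining table. The top is 1349×552×27 mm with its upper surface at z = 723 mm. It stands on four 54×54 mm square legs, each inset 41 mm from the nearest pair of top edges, running from the floor to the underside of the top. Four apron rails, 54 mm thick and 66 mm tall, run between adjacent legs with their top edges flush with the underside of the top and their outer faces flush with the legs' outer faces.

B is a simple wooden stool: a rectangular seat 337 mm (x) by 284 mm (y), 23 mm thick, top face at z = 416 mm, on four round legs, each 30 mm in diameter. The legs rest on z = 0, each leg's axis is inset half a diameter from the nearest pair of seat edges (so the leg's bounding box is flush with the corner).

Two stools sit around the table at the +y, +x sides.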